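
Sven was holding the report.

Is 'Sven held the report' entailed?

yes

'hold' is atelic; if Sven was holding the report, then Sven held the report (for some time).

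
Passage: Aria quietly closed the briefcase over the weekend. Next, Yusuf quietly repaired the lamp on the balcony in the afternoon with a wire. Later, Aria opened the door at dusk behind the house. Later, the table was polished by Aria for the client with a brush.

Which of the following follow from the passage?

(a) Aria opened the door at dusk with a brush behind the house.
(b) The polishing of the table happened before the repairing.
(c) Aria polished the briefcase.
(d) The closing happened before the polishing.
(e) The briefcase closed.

(d), (e)

(a) Not entailed — 'with a brush' adds information not in the original event.
(b) Not entailed — the narrative places the repairing before the polishing, not after.
(c) Not entailed — Aria polished the table, not the briefcase; the briefcase belongs to the closing event.
(d) Entailed — the narrative places the closing before the polishing.
(e) Entailed — 'Aria closed the briefcase' is causative; it entails the inchoative 'the briefcase closed'.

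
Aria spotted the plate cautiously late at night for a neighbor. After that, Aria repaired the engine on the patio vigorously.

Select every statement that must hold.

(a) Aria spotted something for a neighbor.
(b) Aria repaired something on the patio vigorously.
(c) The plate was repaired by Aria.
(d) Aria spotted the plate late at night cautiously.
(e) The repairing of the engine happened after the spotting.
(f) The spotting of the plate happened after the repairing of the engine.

(a), (b), (d), (e)

(a) Entailed — every conjunct here is already in the original spotting event.
(b) Entailed — this follows by dropping conjuncts from the repairing event's description.
(c) Not entailed — Aria repaired the engine, not the plate; the plate belongs to the spotting event.
(d) Entailed — every conjunct here is already in the original spotting event.
(e) Entailed — the narrative places the spotting before the repairing.
(f) Not entailed — the narrative places the spotting before the repairing, not after.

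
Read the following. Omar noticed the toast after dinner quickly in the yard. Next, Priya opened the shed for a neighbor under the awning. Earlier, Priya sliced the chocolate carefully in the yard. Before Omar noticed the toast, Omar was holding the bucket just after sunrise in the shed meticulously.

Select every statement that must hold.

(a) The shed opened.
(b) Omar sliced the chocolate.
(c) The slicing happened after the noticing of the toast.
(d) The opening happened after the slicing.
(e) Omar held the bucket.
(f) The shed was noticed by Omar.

(a), (d), (e)

(a) Entailed — 'Priya opened the shed' is causative; it entails the inchoative 'the shed opened'.
(b) Not entailed — the passage has Priya slicing the chocolate, not Omar.
(c) Not entailed — the narrative doesn't order the noticing relative to the slicing.
(d) Entailed — the narrative places the slicing before the opening.
(e) Entailed — 'hold' is an activity; 'was holding' entails that some holding happened, so 'held' holds.
(f) Not entailed — Omar noticed the toast, not the shed; the shed belongs to the opening event.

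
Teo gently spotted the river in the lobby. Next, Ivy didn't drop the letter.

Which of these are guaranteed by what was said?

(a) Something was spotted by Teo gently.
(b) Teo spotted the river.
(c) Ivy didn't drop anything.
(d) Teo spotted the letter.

(a), (b)

(a) Entailed — this follows by dropping conjuncts from the spotting event's description.
(b) Entailed — dropping 'in the lobby', 'gently' leaves a sub-description the original still satisfies.
(c) Not entailed — the original only denies this specific event; Ivy may have dropped something else.
(d) Not entailed — Teo spotted the river, not the letter; the letter belongs to the dropping event.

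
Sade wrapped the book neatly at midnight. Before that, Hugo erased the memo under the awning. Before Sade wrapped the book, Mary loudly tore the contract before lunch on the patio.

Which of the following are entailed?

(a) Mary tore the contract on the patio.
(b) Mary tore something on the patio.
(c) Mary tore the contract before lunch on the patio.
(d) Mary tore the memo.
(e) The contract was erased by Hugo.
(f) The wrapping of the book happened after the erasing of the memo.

(a) Entailed — this follows by dropping conjuncts from the tearing event's description.
(b) Entailed — this follows by dropping conjuncts from the tearing event's description.
(c) Entailed — the original entails any weakening of itself; this just drops 'loudly'.
(d) Not entailed — Mary tore the contract, not the memo; the memo belongs to the erasing event.
(e) Not entailed — Hugo erased the memo, not the contract; the contract belongs to the tearing event.
(f) Entailed — the narrative places the erasing before the wrapping.

(a), (b), (c), (f)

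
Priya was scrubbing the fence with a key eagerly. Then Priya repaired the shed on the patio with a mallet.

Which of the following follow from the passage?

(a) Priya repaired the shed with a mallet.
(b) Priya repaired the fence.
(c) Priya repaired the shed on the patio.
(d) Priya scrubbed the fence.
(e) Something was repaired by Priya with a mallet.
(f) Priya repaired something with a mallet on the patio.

(a), (c), (d), (e), (f)

(a) Entailed — this follows by dropping conjuncts from the repairing event's description.
(b) Not entailed — Priya repaired the shed, not the fence; the fence belongs to the scrubbing event.
(c) Entailed — every conjunct here is already in the original repairing event.
(d) Entailed — 'scrub' is an activity; 'was scrubbing' entails that some scrubbing happened, so 'scrubbed' holds.
(e) Entailed — every conjunct here is already in the original repairing event.
(f) Entailed — every conjunct here is already in the original repairing event.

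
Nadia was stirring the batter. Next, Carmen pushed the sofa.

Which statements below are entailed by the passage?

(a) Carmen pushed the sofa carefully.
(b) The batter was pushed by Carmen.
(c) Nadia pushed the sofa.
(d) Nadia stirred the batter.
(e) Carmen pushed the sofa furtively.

(a) Not entailed — 'carefully' adds information not in the original event.
(b) Not entailed — Carmen pushed the sofa, not the batter; the batter belongs to the stirring event.
(c) Not entailed — the passage has Carmen pushing the sofa, not Nadia.
(d) Entailed — 'stir' is an activity; 'was stirring' entails that some stirring happened, so 'stirred' holds.
(e) Not entailed — 'furtively' adds information not in the original event.

(d)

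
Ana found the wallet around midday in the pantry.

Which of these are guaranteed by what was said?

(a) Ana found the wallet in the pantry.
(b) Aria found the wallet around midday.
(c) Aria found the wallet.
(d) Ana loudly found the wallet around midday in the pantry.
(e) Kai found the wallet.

(a)

(a) Entailed — every conjunct here is already in the original finding event.
(b) Not entailed — the passage has Ana finding the wallet, not Aria.
(c) Not entailed — the passage has Ana finding the wallet, not Aria.
(d) Not entailed — 'loudly' adds information not in the original event.
(e) Not entailed — the passage has Ana finding the wallet, not Kai.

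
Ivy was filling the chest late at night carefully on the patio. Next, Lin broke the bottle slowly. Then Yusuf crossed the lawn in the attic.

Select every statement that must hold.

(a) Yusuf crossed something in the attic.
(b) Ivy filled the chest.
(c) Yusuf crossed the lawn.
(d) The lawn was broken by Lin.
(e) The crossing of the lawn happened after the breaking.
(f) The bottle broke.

(a), (c), (e), (f)

(a) Entailed — the original entails any weakening of itself; this just generalizes the patient.
(b) Not entailed — 'was filling' is progressive on an accomplishment; it does not entail the completed 'filled'.
(c) Entailed — dropping 'in the attic' leaves a sub-description the original still satisfies.
(d) Not entailed — Lin broke the bottle, not the lawn; the lawn belongs to the crossing event.
(e) Entailed — the narrative places the breaking before the crossing.
(f) Entailed — 'Lin broke the bottle' is causative; it entails the inchoative 'the bottle broke'.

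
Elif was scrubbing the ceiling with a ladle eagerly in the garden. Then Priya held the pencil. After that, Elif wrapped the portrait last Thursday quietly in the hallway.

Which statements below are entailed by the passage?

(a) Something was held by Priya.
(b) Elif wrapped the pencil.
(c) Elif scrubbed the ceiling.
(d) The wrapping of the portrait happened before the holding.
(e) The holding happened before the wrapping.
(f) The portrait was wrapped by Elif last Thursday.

(a) Entailed — every conjunct here is already in the original holding event.
(b) Not entailed — Elif wrapped the portrait, not the pencil; the pencil belongs to the holding event.
(c) Entailed — 'scrub' is an activity; 'was scrubbing' entails that some scrubbing happened, so 'scrubbed' holds.
(d) Not entailed — the narrative places the holding before the wrapping, not after.
(e) Entailed — the narrative places the holding before the wrapping.
(f) Entailed — the original entails any weakening of itself; this just drops 'in the hallway', 'quietly'.

(a), (c), (e), (f)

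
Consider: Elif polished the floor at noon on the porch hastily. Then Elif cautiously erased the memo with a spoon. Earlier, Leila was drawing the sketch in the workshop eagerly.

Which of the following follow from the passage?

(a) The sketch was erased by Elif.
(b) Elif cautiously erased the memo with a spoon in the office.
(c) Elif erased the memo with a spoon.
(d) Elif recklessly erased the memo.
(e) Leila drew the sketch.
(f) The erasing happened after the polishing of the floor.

(a) Not entailed — Elif erased the memo, not the sketch; the sketch belongs to the drawing event.
(b) Not entailed — 'in the office' adds information not in the original event.
(c) Entailed — this follows by dropping conjuncts from the erasing event's description.
(d) Not entailed — 'recklessly' adds a manner not in (and inconsistent with) the original.
(e) Not entailed — 'was drawing' is progressive on an accomplishment; it does not entail the completed 'drew'.
(f) Entailed — the narrative places the polishing before the erasing.

(c), (f)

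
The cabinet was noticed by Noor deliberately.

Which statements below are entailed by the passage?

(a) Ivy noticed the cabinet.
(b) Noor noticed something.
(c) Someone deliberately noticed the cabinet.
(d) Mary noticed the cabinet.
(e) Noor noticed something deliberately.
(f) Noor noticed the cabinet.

(a) Not entailed — the passage has Noor noticing the cabinet, not Ivy.
(b) Entailed — dropping 'deliberately' and generalizing the patient leaves a sub-description the original still satisfies.
(c) Entailed — this follows by dropping conjuncts from the noticing event's description.
(d) Not entailed — the passage has Noor noticing the cabinet, not Mary.
(e) Entailed — every conjunct here is already in the original noticing event.
(f) Entailed — every conjunct here is already in the original noticing event.

(b), (c), (e), (f)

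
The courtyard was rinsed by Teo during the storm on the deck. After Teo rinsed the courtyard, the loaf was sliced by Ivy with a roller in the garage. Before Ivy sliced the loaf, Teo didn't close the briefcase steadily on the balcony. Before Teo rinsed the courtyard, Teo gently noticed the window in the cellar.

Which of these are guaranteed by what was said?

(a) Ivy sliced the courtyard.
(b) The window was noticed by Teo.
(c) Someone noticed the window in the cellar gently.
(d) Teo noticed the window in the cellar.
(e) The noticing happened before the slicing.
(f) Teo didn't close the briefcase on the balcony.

(b), (c), (d), (e)

(a) Not entailed — Ivy sliced the loaf, not the courtyard; the courtyard belongs to the rinsing event.
(b) Entailed — this follows by dropping conjuncts from the noticing event's description.
(c) Entailed — the original entails any weakening of itself; this just generalizes the agent.
(d) Entailed — every conjunct here is already in the original noticing event.
(e) Entailed — the narrative places the noticing before the slicing.
(f) Not entailed — dropping 'steadily' under negation is not valid — the original leaves open that Teo closed the briefcase some other way.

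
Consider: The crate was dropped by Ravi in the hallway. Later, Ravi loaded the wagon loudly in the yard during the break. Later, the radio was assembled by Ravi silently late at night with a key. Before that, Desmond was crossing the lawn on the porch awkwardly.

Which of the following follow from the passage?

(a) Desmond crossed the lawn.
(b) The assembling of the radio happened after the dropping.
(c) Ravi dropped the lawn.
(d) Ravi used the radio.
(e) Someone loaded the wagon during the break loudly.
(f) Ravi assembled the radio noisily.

(b), (e)

(a) Not entailed — 'was crossing' is progressive on an accomplishment; it does not entail the completed 'crossed'.
(b) Entailed — the narrative places the dropping before the assembling.
(c) Not entailed — Ravi dropped the crate, not the lawn; the lawn belongs to the crossing event.
(d) Not entailed — the radio is the patient, not an instrument — Ravi used a key.
(e) Entailed — this follows by dropping conjuncts from the loading event's description.
(f) Not entailed — 'noisily' adds a manner not in (and inconsistent with) the original.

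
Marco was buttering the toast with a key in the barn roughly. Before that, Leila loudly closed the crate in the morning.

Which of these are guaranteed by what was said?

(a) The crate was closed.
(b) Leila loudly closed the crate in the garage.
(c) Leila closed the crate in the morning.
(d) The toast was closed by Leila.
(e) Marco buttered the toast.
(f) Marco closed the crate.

(a) Entailed — every conjunct here is already in the original closing event.
(b) Not entailed — 'in the garage' adds information not in the original event.
(c) Entailed — every conjunct here is already in the original closing event.
(d) Not entailed — Leila closed the crate, not the toast; the toast belongs to the buttering event.
(e) Not entailed — 'was buttering' is progressive on an accomplishment; it does not entail the completed 'buttered'.
(f) Not entailed — the passage has Leila closing the crate, not Marco.

(a), (c)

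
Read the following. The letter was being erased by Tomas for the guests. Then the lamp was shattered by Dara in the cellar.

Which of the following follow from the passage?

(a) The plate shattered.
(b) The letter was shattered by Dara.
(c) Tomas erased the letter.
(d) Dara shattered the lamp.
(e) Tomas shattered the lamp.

(d)

(a) Not entailed — the lamp is what shattered, not the plate.
(b) Not entailed — Dara shattered the lamp, not the letter; the letter belongs to the erasing event.
(c) Not entailed — 'was erasing' is progressive on an accomplishment; it does not entail the completed 'erased'.
(d) Entailed — this follows by dropping conjuncts from the shattering event's description.
(e) Not entailed — the passage has Dara shattering the lamp, not Tomas.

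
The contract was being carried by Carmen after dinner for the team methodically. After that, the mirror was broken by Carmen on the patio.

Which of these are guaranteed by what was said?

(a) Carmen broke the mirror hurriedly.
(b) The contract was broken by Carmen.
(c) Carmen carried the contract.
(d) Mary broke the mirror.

(a) Not entailed — 'hurriedly' adds information not in the original event.
(b) Not entailed — Carmen broke the mirror, not the contract; the contract belongs to the carrying event.
(c) Entailed — 'carry' is an activity; 'was carrying' entails that some carrying happened, so 'carried' holds.
(d) Not entailed — the passage has Carmen breaking the mirror, not Mary.

(c)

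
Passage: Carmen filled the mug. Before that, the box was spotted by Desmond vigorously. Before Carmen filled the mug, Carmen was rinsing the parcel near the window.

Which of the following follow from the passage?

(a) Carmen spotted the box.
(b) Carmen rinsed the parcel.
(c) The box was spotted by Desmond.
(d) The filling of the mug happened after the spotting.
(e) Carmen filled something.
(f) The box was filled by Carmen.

(a) Not entailed — the passage has Desmond spotting the box, not Carmen.
(b) Entailed — 'rinse' is an activity; 'was rinsing' entails that some rinsing happened, so 'rinsed' holds.
(c) Entailed — dropping 'vigorously' leaves a sub-description the original still satisfies.
(d) Entailed — the narrative places the spotting before the filling.
(e) Entailed — the original entails any weakening of itself; this just generalizes the patient.
(f) Not entailed — Carmen filled the mug, not the box; the box belongs to the spotting event.

(b), (c), (d), (e)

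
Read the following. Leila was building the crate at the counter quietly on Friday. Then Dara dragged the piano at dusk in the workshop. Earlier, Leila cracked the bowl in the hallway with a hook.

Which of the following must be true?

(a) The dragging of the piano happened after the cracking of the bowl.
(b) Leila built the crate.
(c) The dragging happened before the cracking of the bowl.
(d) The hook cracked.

(a) Entailed — the narrative places the cracking before the dragging.
(b) Not entailed — 'was building' is progressive on an accomplishment; it does not entail the completed 'built'.
(c) Not entailed — the narrative places the cracking before the dragging, not after.
(d) Not entailed — the bowl is what cracked, not the hook.

(a)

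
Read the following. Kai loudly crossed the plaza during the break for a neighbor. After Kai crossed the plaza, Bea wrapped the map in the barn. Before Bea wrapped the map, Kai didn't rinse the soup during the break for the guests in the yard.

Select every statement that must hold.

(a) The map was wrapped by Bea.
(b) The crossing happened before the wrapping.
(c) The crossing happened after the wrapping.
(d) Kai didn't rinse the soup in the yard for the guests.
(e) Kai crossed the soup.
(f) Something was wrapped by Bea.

(a) Entailed — every conjunct here is already in the original wrapping event.
(b) Entailed — the narrative places the crossing before the wrapping.
(c) Not entailed — the narrative places the crossing before the wrapping, not after.
(d) Not entailed — dropping 'during the break' under negation is not valid — the original leaves open that Kai rinsed the soup some other way.
(e) Not entailed — Kai crossed the plaza, not the soup; the soup belongs to the rinsing event.
(f) Entailed — this follows by dropping conjuncts from the wrapping event's description.

(a), (b), (f)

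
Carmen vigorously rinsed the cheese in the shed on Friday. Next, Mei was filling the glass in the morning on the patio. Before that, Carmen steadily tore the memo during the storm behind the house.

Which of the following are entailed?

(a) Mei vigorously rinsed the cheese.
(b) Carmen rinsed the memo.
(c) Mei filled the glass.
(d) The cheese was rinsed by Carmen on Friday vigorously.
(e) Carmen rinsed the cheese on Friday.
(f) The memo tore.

(d), (e), (f)

(a) Not entailed — the passage has Carmen rinsing the cheese, not Mei.
(b) Not entailed — Carmen rinsed the cheese, not the memo; the memo belongs to the tearing event.
(c) Not entailed — 'was filling' is progressive on an accomplishment; it does not entail the completed 'filled'.
(d) Entailed — dropping 'in the shed' leaves a sub-description the original still satisfies.
(e) Entailed — dropping 'vigorously', 'in the shed' leaves a sub-description the original still satisfies.
(f) Entailed — 'Carmen tore the memo' is causative; it entails the inchoative 'the memo tore'.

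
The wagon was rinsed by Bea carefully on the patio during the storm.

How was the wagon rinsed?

'carefully' marks the manner of the rinsing event.

carefully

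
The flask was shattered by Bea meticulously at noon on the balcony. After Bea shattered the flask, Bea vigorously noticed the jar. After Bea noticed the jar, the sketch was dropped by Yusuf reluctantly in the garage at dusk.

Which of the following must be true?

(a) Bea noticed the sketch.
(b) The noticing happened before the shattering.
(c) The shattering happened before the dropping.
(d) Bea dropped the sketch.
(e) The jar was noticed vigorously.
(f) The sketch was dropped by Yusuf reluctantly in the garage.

(a) Not entailed — Bea noticed the jar, not the sketch; the sketch belongs to the dropping event.
(b) Not entailed — the narrative places the shattering before the noticing, not after.
(c) Entailed — the narrative places the shattering before the dropping.
(d) Not entailed — the passage has Yusuf dropping the sketch, not Bea.
(e) Entailed — this follows by dropping conjuncts from the noticing event's description.
(f) Entailed — dropping 'at dusk' leaves a sub-description the original still satisfies.

(c), (e), (f)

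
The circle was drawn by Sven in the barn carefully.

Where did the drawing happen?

'in the barn' marks the location of the drawing event.

in the barn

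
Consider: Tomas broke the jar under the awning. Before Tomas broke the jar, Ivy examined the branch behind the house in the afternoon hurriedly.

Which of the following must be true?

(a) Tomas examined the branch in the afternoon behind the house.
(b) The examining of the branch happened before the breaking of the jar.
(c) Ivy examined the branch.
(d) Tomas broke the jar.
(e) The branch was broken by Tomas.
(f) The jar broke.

(a) Not entailed — the passage has Ivy examining the branch, not Tomas.
(b) Entailed — the narrative places the examining before the breaking.
(c) Entailed — dropping 'in the afternoon', 'behind the house', 'hurriedly' leaves a sub-description the original still satisfies.
(d) Entailed — the original entails any weakening of itself; this just drops 'under the awning'.
(e) Not entailed — Tomas broke the jar, not the branch; the branch belongs to the examining event.
(f) Entailed — 'Tomas broke the jar' is causative; it entails the inchoative 'the jar broke'.

(b), (c), (d), (f)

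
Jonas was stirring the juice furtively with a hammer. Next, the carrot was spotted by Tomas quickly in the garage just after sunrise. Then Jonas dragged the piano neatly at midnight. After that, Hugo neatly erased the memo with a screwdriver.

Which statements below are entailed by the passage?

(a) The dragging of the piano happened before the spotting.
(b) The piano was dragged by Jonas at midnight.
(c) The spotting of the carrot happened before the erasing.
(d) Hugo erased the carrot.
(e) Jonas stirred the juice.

(b), (c), (e)

(a) Not entailed — the narrative places the spotting before the dragging, not after.
(b) Entailed — the original entails any weakening of itself; this just drops 'neatly'.
(c) Entailed — the narrative places the spotting before the erasing.
(d) Not entailed — Hugo erased the memo, not the carrot; the carrot belongs to the spotting event.
(e) Entailed — 'stir' is an activity; 'was stirring' entails that some stirring happened, so 'stirred' holds.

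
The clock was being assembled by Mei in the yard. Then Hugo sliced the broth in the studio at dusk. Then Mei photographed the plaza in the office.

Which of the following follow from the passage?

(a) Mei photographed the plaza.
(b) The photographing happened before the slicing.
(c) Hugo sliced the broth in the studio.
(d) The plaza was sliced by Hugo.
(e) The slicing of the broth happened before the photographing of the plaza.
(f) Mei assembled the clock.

(a), (c), (e)

(a) Entailed — every conjunct here is already in the original photographing event.
(b) Not entailed — the narrative places the slicing before the photographing, not after.
(c) Entailed — every conjunct here is already in the original slicing event.
(d) Not entailed — Hugo sliced the broth, not the plaza; the plaza belongs to the photographing event.
(e) Entailed — the narrative places the slicing before the photographing.
(f) Not entailed — 'was assembling' is progressive on an accomplishment; it does not entail the completed 'assembled'.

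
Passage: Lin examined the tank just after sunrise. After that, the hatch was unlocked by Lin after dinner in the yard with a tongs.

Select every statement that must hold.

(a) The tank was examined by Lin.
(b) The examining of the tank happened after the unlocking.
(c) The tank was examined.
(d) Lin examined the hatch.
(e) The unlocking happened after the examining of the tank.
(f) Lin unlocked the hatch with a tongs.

(a), (c), (e), (f)

(a) Entailed — the original entails any weakening of itself; this just drops 'just after sunrise'.
(b) Not entailed — the narrative places the examining before the unlocking, not after.
(c) Entailed — the original entails any weakening of itself; this just drops 'just after sunrise' and generalizes the agent.
(d) Not entailed — Lin examined the tank, not the hatch; the hatch belongs to the unlocking event.
(e) Entailed — the narrative places the examining before the unlocking.
(f) Entailed — the original entails any weakening of itself; this just drops 'in the yard', 'after dinner'.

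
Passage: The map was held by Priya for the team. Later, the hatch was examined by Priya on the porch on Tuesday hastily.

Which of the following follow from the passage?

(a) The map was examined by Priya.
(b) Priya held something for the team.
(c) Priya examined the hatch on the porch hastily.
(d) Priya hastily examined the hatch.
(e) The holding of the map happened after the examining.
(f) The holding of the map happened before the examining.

(a) Not entailed — Priya examined the hatch, not the map; the map belongs to the holding event.
(b) Entailed — every conjunct here is already in the original holding event.
(c) Entailed — every conjunct here is already in the original examining event.
(d) Entailed — this follows by dropping conjuncts from the examining event's description.
(e) Not entailed — the narrative places the holding before the examining, not after.
(f) Entailed — the narrative places the holding before the examining.

(b), (c), (d), (f)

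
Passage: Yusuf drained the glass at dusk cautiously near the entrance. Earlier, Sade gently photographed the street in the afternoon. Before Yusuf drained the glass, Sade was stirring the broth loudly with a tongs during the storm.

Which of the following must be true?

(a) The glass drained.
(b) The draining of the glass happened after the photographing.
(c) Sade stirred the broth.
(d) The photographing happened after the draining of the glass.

(a), (b), (c)

(a) Entailed — 'Yusuf drained the glass' is causative; it entails the inchoative 'the glass drained'.
(b) Entailed — the narrative places the photographing before the draining.
(c) Entailed — 'stir' is an activity; 'was stirring' entails that some stirring happened, so 'stirred' holds.
(d) Not entailed — the narrative places the photographing before the draining, not after.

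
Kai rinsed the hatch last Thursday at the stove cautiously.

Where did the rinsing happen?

'at the stove' marks the location of the rinsing event.

at the stove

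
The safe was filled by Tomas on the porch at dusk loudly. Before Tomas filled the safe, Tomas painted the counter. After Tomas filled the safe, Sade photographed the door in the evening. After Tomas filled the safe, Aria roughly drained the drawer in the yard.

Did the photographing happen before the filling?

no

The narrative orders the filling before the photographing.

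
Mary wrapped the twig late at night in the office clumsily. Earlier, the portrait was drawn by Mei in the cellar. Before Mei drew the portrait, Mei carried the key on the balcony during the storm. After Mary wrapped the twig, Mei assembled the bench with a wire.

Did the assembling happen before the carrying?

no

The narrative orders the carrying before the assembling.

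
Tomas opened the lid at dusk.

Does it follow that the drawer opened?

no

Nothing is said about any drawer; only the lid is affected.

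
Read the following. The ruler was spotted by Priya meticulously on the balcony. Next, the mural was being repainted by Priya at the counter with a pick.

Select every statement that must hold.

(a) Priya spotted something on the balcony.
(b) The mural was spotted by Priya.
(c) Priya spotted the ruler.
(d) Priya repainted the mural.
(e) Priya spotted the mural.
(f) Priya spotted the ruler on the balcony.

(a), (c), (f)

(a) Entailed — this follows by dropping conjuncts from the spotting event's description.
(b) Not entailed — Priya spotted the ruler, not the mural; the mural belongs to the repainting event.
(c) Entailed — this follows by dropping conjuncts from the spotting event's description.
(d) Not entailed — 'was repainting' is progressive on an accomplishment; it does not entail the completed 'repainted'.
(e) Not entailed — Priya spotted the ruler, not the mural; the mural belongs to the repainting event.
(f) Entailed — the original entails any weakening of itself; this just drops 'meticulously'.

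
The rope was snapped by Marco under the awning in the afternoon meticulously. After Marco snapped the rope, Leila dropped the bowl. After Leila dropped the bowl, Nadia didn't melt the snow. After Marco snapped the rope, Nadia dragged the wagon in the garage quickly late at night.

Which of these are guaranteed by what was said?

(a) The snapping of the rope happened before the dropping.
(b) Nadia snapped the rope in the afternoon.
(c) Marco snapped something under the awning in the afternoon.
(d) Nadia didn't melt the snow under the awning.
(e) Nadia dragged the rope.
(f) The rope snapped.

(a), (c), (d), (f)

(a) Entailed — the narrative places the snapping before the dropping.
(b) Not entailed — the passage has Marco snapping the rope, not Nadia.
(c) Entailed — this follows by dropping conjuncts from the snapping event's description.
(d) Entailed — under negation, adding a further restriction is entailed: if no such melting event occurred, none occurred under the awning either.
(e) Not entailed — Nadia dragged the wagon, not the rope; the rope belongs to the snapping event.
(f) Entailed — 'Marco snapped the rope' is causative; it entails the inchoative 'the rope snapped'.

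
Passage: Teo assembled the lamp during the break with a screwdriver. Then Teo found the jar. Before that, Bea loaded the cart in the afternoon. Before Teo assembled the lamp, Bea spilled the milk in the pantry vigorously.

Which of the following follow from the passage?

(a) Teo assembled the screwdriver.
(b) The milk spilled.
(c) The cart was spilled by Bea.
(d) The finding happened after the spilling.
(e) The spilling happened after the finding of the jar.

(a) Not entailed — the screwdriver is the instrument, not what was assembled.
(b) Entailed — 'Bea spilled the milk' is causative; it entails the inchoative 'the milk spilled'.
(c) Not entailed — Bea spilled the milk, not the cart; the cart belongs to the loading event.
(d) Entailed — the narrative places the spilling before the finding.
(e) Not entailed — the narrative places the spilling before the finding, not after.

(b), (d)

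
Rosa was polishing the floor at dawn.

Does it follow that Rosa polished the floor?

yes

'polish' is atelic; if Rosa was polishing the floor, then Rosa polished the floor (for some time).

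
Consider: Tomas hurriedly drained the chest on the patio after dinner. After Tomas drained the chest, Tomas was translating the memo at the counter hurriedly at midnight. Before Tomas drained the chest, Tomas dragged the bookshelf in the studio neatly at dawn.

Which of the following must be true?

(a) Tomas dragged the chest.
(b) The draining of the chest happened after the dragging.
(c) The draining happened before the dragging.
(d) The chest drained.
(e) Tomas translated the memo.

(b), (d)

(a) Not entailed — Tomas dragged the bookshelf, not the chest; the chest belongs to the draining event.
(b) Entailed — the narrative places the dragging before the draining.
(c) Not entailed — the narrative places the dragging before the draining, not after.
(d) Entailed — 'Tomas drained the chest' is causative; it entails the inchoative 'the chest drained'.
(e) Not entailed — 'was translating' is progressive on an accomplishment; it does not entail the completed 'translated'.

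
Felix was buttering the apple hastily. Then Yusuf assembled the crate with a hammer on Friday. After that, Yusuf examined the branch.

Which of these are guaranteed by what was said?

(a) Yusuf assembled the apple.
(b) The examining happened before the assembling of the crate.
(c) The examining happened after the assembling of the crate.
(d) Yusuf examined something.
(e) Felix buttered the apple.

(c), (d)

(a) Not entailed — Yusuf assembled the crate, not the apple; the apple belongs to the buttering event.
(b) Not entailed — the narrative places the assembling before the examining, not after.
(c) Entailed — the narrative places the assembling before the examining.
(d) Entailed — the original entails any weakening of itself; this just generalizes the patient.
(e) Not entailed — 'was buttering' is progressive on an accomplishment; it does not entail the completed 'buttered'.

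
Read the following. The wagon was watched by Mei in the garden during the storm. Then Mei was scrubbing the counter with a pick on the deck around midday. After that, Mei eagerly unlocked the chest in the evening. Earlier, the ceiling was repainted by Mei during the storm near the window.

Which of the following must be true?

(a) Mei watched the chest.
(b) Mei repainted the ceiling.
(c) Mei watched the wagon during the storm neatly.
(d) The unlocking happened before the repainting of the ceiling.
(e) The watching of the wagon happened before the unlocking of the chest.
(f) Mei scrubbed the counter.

(b), (e), (f)

(a) Not entailed — Mei watched the wagon, not the chest; the chest belongs to the unlocking event.
(b) Entailed — this follows by dropping conjuncts from the repainting event's description.
(c) Not entailed — 'neatly' adds information not in the original event.
(d) Not entailed — the narrative places the repainting before the unlocking, not after.
(e) Entailed — the narrative places the watching before the unlocking.
(f) Entailed — 'scrub' is an activity; 'was scrubbing' entails that some scrubbing happened, so 'scrubbed' holds.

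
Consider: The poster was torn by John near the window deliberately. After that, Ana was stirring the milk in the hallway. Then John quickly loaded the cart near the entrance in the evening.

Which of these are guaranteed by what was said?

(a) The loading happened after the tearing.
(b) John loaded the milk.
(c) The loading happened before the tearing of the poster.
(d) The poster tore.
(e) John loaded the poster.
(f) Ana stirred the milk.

(a) Entailed — the narrative places the tearing before the loading.
(b) Not entailed — John loaded the cart, not the milk; the milk belongs to the stirring event.
(c) Not entailed — the narrative places the tearing before the loading, not after.
(d) Entailed — 'John tore the poster' is causative; it entails the inchoative 'the poster tore'.
(e) Not entailed — John loaded the cart, not the poster; the poster belongs to the tearing event.
(f) Entailed — 'stir' is an activity; 'was stirring' entails that some stirring happened, so 'stirred' holds.

(a), (d), (f)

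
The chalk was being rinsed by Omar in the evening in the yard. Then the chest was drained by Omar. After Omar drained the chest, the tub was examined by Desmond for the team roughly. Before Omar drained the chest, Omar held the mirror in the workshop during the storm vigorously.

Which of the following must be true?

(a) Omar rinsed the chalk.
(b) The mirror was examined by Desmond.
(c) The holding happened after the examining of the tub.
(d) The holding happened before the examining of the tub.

(a), (d)

(a) Entailed — 'rinse' is an activity; 'was rinsing' entails that some rinsing happened, so 'rinsed' holds.
(b) Not entailed — Desmond examined the tub, not the mirror; the mirror belongs to the holding event.
(c) Not entailed — the narrative places the holding before the examining, not after.
(d) Entailed — the narrative places the holding before the examining.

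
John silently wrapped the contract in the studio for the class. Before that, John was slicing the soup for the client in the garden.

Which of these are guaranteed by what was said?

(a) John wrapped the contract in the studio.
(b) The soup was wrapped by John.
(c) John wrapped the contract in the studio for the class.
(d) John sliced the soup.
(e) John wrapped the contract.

(a), (c), (e)

(a) Entailed — dropping 'silently', 'for the class' leaves a sub-description the original still satisfies.
(b) Not entailed — John wrapped the contract, not the soup; the soup belongs to the slicing event.
(c) Entailed — every conjunct here is already in the original wrapping event.
(d) Not entailed — 'was slicing' is progressive on an accomplishment; it does not entail the completed 'sliced'.
(e) Entailed — this follows by dropping conjuncts from the wrapping event's description.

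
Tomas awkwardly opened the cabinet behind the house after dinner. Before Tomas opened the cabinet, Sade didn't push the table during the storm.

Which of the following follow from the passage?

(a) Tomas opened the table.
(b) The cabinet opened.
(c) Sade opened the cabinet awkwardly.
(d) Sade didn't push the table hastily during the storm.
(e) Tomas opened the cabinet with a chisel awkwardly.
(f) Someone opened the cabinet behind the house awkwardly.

(b), (d), (f)

(a) Not entailed — Tomas opened the cabinet, not the table; the table belongs to the pushing event.
(b) Entailed — 'Tomas opened the cabinet' is causative; it entails the inchoative 'the cabinet opened'.
(c) Not entailed — the passage has Tomas opening the cabinet, not Sade.
(d) Entailed — under negation, adding a further restriction is entailed: if no such pushing event occurred, none occurred hastily either.
(e) Not entailed — 'with a chisel' adds information not in the original event.
(f) Entailed — this follows by dropping conjuncts from the opening event's description.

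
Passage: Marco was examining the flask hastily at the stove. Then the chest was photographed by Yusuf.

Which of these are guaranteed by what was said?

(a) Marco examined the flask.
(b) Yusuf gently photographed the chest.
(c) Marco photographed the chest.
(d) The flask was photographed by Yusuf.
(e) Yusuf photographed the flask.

(a) Entailed — 'examine' is an activity; 'was examining' entails that some examining happened, so 'examined' holds.
(b) Not entailed — 'gently' adds information not in the original event.
(c) Not entailed — the passage has Yusuf photographing the chest, not Marco.
(d) Not entailed — Yusuf photographed the chest, not the flask; the flask belongs to the examining event.
(e) Not entailed — Yusuf photographed the chest, not the flask; the flask belongs to the examining event.

(a)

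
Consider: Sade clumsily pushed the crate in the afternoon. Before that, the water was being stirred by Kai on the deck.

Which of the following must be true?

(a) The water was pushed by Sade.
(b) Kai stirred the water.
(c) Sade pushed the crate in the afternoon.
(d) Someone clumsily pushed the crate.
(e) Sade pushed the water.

(b), (c), (d)

(a) Not entailed — Sade pushed the crate, not the water; the water belongs to the stirring event.
(b) Entailed — 'stir' is an activity; 'was stirring' entails that some stirring happened, so 'stirred' holds.
(c) Entailed — every conjunct here is already in the original pushing event.
(d) Entailed — the original entails any weakening of itself; this just drops 'in the afternoon' and generalizes the agent.
(e) Not entailed — Sade pushed the crate, not the water; the water belongs to the stirring event.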